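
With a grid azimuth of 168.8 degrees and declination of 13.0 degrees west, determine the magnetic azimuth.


magnetic azimuth = grid azimuth - declination (east +ve)
mag_az = 168.8 - -13.0 = 181.8 degrees

181.8 degrees


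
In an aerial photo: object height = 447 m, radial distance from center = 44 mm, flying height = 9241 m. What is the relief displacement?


d = h * r / H = 447 * 44 / 9241 = 2.13 mm

2.13 mm


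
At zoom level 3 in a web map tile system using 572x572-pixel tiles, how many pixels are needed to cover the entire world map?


tiles per axis = 2^3 = 8
total tiles = 8^2 = 64
pixels per axis = 8 * 572 = 4576
total pixels = 4576^2 = 20939776

20939776 pixels


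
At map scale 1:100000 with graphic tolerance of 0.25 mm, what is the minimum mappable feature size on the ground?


ground = 0.25 mm * 100000 / 1000 = 25.0 m

25.0 m


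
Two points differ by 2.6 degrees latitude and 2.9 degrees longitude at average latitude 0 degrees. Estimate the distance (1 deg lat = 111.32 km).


dlat_km = 2.6 * 111.32 = 289.432
dlon_km = 2.9 * 111.32 * cos(0) ≈ 322.828
dist = sqrt(289.432^2 + 322.828^2) ≈ 433.6 km

433.6 km


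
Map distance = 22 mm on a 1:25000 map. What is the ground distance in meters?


ground = 22 mm * 25000 / 1000 = 550.0 m

550.0 m


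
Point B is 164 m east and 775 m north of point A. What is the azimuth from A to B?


az = atan2(164, 775) = 11.9 deg
adjusted to 0-360: 11.9 degrees

11.9 degrees


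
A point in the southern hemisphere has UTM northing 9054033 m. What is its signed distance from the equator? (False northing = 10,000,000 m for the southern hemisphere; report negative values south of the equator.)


For southern: actual = 9054033 - 10000000 = -945967 m

-945967 m


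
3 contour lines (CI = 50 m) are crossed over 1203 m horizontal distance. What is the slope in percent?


elevation change = 3 * 50 = 150 m
slope = 150 / 1203 * 100 = 12.5%

12.5%


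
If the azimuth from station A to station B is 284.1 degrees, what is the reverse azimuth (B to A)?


back azimuth = (284.1 + 180) mod 360 = 104.1 degrees

104.1 degrees


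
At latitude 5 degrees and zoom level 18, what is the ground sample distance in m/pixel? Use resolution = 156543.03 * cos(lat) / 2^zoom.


res = 156543.03 * cos(5) / 2^18 = 156543.03 * 0.9961947 / 262144 = 0.59 m/pixel

0.59 m/pixel


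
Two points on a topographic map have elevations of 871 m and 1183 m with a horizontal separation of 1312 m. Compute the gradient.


gradient = (1183 - 871) / 1312 = 312 / 1312 = 0.2378

0.2378


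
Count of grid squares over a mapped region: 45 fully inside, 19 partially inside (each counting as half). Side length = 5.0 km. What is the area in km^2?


effective squares = 45 + 19 * 0.5 = 54.5
area = 54.5 * 25.0 = 1362.5 km^2

1362.5 km^2


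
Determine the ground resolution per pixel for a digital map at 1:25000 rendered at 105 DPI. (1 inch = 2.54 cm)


pixel_cm = 2.54 / 105 ≈ 0.02419 cm
ground = pixel_cm * 25000 / 100 = 2.54 * 25000 / (105 * 100) = 63500 / 10500 ≈ 6.05 m

6.05 m


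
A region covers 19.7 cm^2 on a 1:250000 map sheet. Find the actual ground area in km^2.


ground_area = 19.7 * (250000/100)^2 = 123125000.0 m^2 = 123.125 km^2

123.125 km^2


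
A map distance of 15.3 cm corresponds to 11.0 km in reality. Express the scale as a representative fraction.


ground = 11.0 km = 1100000 cm; RF denominator = ground / map = 1100000 / 15.3 ≈ 71895; RF = 1:71895

1:71895


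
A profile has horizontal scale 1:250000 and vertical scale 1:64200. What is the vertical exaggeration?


VE = horizontal_scale / vertical_scale = 250000 / 64200 ≈ 3.9

3.9x


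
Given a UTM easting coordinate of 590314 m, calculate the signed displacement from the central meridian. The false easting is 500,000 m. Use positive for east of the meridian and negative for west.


displacement = 590314 - 500000 = 90314 m

90314 m


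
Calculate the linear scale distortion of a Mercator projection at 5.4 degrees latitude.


SF = 1 / cos(5.4) = 1 / 0.995562 = 1.004

1.004


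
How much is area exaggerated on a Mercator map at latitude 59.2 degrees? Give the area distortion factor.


area_distortion = 1/cos^2(59.2) = 3.814

3.814


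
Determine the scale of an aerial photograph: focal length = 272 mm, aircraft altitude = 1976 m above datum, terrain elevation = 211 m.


scale = f / (H - h) = 272 mm / 1765 m = 272 / 1765000 = 1:6489

1:6489


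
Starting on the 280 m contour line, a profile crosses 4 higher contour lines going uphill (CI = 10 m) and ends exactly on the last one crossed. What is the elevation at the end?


elevation = 280 + 4 * 10 = 320 m

320 m


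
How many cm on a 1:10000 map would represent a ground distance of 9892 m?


map_cm = 9892 * 100 / 10000 = 98.92 cm

98.92 cm


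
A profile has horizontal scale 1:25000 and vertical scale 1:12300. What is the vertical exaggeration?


VE = horizontal_scale / vertical_scale = 25000 / 12300 ≈ 2.0

2.0x


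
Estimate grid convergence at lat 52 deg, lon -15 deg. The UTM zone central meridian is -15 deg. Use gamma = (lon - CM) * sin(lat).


gamma = (-15 - -15) * sin(52) = 0 * 0.788011 = 0.0 degrees

0.0 degrees


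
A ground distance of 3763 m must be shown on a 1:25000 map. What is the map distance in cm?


map_cm = 3763 * 100 / 25000 = 15.052 cm ≈ 15.05 cm

15.05 cm


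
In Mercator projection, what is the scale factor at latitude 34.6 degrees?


SF = 1 / cos(34.6) = 1 / 0.823136 = 1.215

1.215


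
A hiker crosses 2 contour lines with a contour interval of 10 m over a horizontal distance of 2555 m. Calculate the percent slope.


elevation change = 2 * 10 = 20 m
slope = 20 / 2555 * 100 = 0.8%

0.8%


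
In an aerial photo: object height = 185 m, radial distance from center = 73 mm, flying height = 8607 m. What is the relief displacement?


d = h * r / H = 185 * 73 / 8607 = 1.57 mm

1.57 mm


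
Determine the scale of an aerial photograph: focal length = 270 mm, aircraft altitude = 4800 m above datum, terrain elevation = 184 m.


scale = f / (H - h) = 270 mm / 4616 m = 270 / 4616000 = 1:17096

1:17096


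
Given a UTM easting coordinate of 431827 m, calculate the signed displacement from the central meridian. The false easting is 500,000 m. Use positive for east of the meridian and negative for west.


displacement = 431827 - 500000 = -68173 m

-68173 m


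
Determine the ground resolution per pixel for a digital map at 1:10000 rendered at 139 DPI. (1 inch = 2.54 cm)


pixel_cm = 2.54 / 139 ≈ 0.018273 cm
ground = pixel_cm * 10000 / 100 = 2.54 * 10000 / (139 * 100) = 25400 / 13900 ≈ 1.83 m

1.83 m


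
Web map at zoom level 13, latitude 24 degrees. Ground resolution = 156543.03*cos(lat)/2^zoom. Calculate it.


res = 156543.03 * cos(24) / 2^13 = 156543.03 * 0.91354546 / 8192 = 17.46 m/pixel

17.46 m/pixel


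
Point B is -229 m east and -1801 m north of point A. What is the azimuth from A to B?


az = atan2(-229, -1801) = -172.8 deg
adjusted to 0-360: 187.2 degrees

187.2 degrees


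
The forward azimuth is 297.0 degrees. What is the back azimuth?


back azimuth = (297.0 + 180) mod 360 = 117.0 degrees

117.0 degrees


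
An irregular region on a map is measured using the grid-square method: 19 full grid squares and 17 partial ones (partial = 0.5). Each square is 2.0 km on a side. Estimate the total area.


effective squares = 19 + 17 * 0.5 = 27.5
area = 27.5 * 4.0 = 110.0 km^2

110.0 km^2


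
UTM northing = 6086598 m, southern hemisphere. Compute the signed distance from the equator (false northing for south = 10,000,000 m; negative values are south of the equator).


For southern: actual = 6086598 - 10000000 = -3913402 m

-3913402 m


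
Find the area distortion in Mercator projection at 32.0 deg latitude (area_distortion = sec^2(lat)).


area_distortion = 1/cos^2(32.0) = 1.39

1.39


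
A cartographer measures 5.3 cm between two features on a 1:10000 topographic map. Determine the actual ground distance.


ground = 5.3 cm * 10000 / 100 = 530.0 m

530.0 m


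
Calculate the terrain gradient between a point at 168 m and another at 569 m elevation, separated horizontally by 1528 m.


gradient = (569 - 168) / 1528 = 401 / 1528 = 0.2624

0.2624


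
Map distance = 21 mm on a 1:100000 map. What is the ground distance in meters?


ground = 21 mm * 100000 / 1000 = 2100.0 m

2100.0 m


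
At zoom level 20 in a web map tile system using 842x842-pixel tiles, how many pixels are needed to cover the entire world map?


tiles per axis = 2^20 = 1048576
total tiles = 1048576^2 = 1099511627776
pixels per axis = 1048576 * 842 = 882900992
total pixels = 882900992^2 = 779514161674584064

779514161674584064 pixels


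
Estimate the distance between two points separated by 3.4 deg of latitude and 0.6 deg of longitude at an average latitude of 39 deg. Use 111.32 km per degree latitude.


dlat_km = 3.4 * 111.32 = 378.488
dlon_km = 0.6 * 111.32 * cos(39) ≈ 51.907
dist = sqrt(378.488^2 + 51.907^2) ≈ 382.0 km

382.0 km


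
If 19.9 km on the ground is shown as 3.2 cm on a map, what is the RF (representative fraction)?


ground = 19.9 km = 1990000 cm; RF denominator = ground / map = 1990000 / 3.2 = 621875; RF = 1:621875

1:621875


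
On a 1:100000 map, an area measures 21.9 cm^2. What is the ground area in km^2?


ground_area = 21.9 * (100000/100)^2 = 21900000.0 m^2 = 21.9 km^2

21.9 km^2


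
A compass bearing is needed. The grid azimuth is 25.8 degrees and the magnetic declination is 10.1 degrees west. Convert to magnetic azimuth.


magnetic azimuth = grid azimuth - declination (east +ve)
mag_az = 25.8 - -10.1 = 35.9 degrees

35.9 degrees


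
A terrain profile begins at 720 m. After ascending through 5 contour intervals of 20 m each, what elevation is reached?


elevation = 720 + 5 * 20 = 820 m

820 m


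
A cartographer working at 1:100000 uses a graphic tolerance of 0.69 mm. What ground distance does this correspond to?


ground = 0.69 mm * 100000 / 1000 = 69.0 m

69.0 m


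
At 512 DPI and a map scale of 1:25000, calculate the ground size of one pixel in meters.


pixel_cm = 2.54 / 512 ≈ 0.004961 cm
ground = pixel_cm * 25000 / 100 = 2.54 * 25000 / (512 * 100) = 63500 / 51200 ≈ 1.24 m

1.24 m


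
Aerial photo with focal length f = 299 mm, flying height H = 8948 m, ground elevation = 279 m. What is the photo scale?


scale = f / (H - h) = 299 mm / 8669 m = 299 / 8669000 = 1:28993

1:28993


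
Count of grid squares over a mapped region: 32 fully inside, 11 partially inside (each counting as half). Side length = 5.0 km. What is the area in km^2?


effective squares = 32 + 11 * 0.5 = 37.5
area = 37.5 * 25.0 = 937.5 km^2

937.5 km^2


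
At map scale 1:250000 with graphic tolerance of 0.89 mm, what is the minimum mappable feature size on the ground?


ground = 0.89 mm * 250000 / 1000 = 222.5 m

222.5 m


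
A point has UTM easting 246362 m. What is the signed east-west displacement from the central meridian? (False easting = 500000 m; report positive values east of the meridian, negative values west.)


displacement = 246362 - 500000 = -253638 m

-253638 m


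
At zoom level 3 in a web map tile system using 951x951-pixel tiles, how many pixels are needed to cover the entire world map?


tiles per axis = 2^3 = 8
total tiles = 8^2 = 64
pixels per axis = 8 * 951 = 7608
total pixels = 7608^2 = 57881664

57881664 pixels


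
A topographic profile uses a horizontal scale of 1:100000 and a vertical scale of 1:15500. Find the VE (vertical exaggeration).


VE = horizontal_scale / vertical_scale = 100000 / 15500 ≈ 6.5

6.5x


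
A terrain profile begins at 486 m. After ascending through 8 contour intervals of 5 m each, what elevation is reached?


elevation = 486 + 8 * 5 = 526 m

526 m


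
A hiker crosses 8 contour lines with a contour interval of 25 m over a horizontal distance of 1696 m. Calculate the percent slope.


elevation change = 8 * 25 = 200 m
slope = 200 / 1696 * 100 = 11.8%

11.8%


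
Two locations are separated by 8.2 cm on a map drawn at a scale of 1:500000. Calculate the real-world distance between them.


ground = 8.2 cm * 500000 / 100 = 41000.0 m = 41.0 km

41.0 km


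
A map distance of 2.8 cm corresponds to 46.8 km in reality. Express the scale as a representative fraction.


ground = 46.8 km = 4680000 cm; RF denominator = ground / map = 4680000 / 2.8 ≈ 1671429; RF = 1:1671429

1:1671429


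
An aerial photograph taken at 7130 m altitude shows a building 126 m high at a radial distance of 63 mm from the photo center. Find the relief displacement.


d = h * r / H = 126 * 63 / 7130 = 1.11 mm

1.11 mm


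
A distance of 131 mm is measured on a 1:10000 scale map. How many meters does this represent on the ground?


ground = 131 mm * 10000 / 1000 = 1310.0 m

1310.0 m


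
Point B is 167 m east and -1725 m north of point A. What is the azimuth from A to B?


az = atan2(167, -1725) = 174.5 deg
adjusted to 0-360: 174.5 degrees

174.5 degrees


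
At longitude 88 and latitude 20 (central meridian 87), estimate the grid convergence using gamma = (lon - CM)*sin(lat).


gamma = (88 - 87) * sin(20) = 1 * 0.34202 = 0.342 degrees

0.342 degrees


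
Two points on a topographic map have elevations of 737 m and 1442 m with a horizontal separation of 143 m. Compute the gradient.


gradient = (1442 - 737) / 143 = 705 / 143 = 4.9301

4.9301


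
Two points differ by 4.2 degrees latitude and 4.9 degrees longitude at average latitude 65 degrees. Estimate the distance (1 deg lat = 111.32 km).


dlat_km = 4.2 * 111.32 = 467.544
dlon_km = 4.9 * 111.32 * cos(65) ≈ 230.525
dist = sqrt(467.544^2 + 230.525^2) ≈ 521.3 km

521.3 km


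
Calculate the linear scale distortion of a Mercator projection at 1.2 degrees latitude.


SF = 1 / cos(1.2) = 1 / 0.999781 = 1.0

1.0


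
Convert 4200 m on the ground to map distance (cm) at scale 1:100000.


map_cm = 4200 * 100 / 100000 = 4.2 cm

4.2 cm


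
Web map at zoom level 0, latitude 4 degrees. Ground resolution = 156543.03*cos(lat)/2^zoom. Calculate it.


res = 156543.03 * cos(4) / 2^0 = 156543.03 * 0.99756405 / 1 = 156161.7 m/pixel

156161.7 m/pixel


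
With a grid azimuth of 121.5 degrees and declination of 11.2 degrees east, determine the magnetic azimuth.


magnetic azimuth = grid azimuth - declination (east +ve)
mag_az = 121.5 - 11.2 = 110.3 degrees

110.3 degrees


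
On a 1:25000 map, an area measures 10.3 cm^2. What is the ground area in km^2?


ground_area = 10.3 * (25000/100)^2 = 643750.0 m^2 = 0.64375 km^2 ≈ 0.644 km^2

0.644 km^2


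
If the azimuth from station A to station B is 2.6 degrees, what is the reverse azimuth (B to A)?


back azimuth = (2.6 + 180) mod 360 = 182.6 degrees

182.6 degrees


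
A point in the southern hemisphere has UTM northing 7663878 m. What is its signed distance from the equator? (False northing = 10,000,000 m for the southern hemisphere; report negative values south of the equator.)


For southern: actual = 7663878 - 10000000 = -2336122 m

-2336122 m


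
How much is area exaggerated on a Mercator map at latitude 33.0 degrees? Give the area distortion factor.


area_distortion = 1/cos^2(33.0) = 1.422

1.422


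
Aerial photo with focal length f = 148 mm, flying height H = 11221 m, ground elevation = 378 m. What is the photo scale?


scale = f / (H - h) = 148 mm / 10843 m = 148 / 10843000 = 1:73264

1:73264


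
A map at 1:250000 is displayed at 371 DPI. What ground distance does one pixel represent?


pixel_cm = 2.54 / 371 ≈ 0.006846 cm
ground = pixel_cm * 250000 / 100 = 2.54 * 250000 / (371 * 100) = 635000 / 37100 ≈ 17.12 m

17.12 m


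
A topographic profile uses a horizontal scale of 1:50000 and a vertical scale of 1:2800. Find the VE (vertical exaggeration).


VE = horizontal_scale / vertical_scale = 50000 / 2800 ≈ 17.9

17.9x


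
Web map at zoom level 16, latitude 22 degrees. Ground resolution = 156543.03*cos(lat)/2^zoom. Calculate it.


res = 156543.03 * cos(22) / 2^16 = 156543.03 * 0.92718385 / 65536 = 2.21 m/pixel

2.21 m/pixel


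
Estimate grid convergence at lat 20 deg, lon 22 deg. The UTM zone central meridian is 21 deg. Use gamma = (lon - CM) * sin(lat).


gamma = (22 - 21) * sin(20) = 1 * 0.34202 = 0.342 degrees

0.342 degrees


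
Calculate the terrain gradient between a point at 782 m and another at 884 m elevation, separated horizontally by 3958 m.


gradient = (884 - 782) / 3958 = 102 / 3958 = 0.0258

0.0258


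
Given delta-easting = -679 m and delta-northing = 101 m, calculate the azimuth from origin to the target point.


az = atan2(-679, 101) = -81.5 deg
adjusted to 0-360: 278.5 degrees

278.5 degrees


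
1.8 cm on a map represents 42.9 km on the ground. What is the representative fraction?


ground = 42.9 km = 4290000 cm; RF denominator = ground / map = 4290000 / 1.8 ≈ 2383333; RF = 1:2383333

1:2383333


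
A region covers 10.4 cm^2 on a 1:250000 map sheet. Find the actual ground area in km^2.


ground_area = 10.4 * (250000/100)^2 = 65000000.0 m^2 = 65.0 km^2

65.0 km^2


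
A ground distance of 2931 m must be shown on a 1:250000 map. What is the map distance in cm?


map_cm = 2931 * 100 / 250000 = 1.1724 cm ≈ 1.17 cm

1.17 cm


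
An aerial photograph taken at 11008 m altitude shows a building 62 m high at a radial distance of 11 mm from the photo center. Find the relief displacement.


d = h * r / H = 62 * 11 / 11008 = 0.06 mm

0.06 mm


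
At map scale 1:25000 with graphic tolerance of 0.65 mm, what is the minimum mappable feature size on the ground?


ground = 0.65 mm * 25000 / 1000 = 16.25 m

16.25 m


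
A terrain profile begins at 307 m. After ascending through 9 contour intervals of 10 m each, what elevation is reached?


elevation = 307 + 9 * 10 = 397 m

397 m


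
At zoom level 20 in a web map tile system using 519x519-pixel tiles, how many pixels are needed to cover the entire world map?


tiles per axis = 2^20 = 1048576
total tiles = 1048576^2 = 1099511627776
pixels per axis = 1048576 * 519 = 544210944
total pixels = 544210944^2 = 296165551569371136

296165551569371136 pixels


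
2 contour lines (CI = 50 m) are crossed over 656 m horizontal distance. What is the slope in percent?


elevation change = 2 * 50 = 100 m
slope = 100 / 656 * 100 = 15.2%

15.2%


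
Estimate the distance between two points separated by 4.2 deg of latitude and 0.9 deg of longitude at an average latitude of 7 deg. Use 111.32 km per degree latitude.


dlat_km = 4.2 * 111.32 = 467.544
dlon_km = 0.9 * 111.32 * cos(7) ≈ 99.441
dist = sqrt(467.544^2 + 99.441^2) ≈ 478.0 km

478.0 km


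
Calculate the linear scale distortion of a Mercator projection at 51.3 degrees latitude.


SF = 1 / cos(51.3) = 1 / 0.625243 = 1.599

1.599


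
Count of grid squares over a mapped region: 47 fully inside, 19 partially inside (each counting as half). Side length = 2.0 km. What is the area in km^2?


effective squares = 47 + 19 * 0.5 = 56.5
area = 56.5 * 4.0 = 226.0 km^2

226.0 km^2


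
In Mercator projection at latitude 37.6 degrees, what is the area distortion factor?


area_distortion = 1/cos^2(37.6) = 1.593

1.593


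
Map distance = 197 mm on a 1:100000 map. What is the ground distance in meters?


ground = 197 mm * 100000 / 1000 = 19700.0 m

19700.0 m


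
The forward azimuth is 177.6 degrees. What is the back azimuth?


back azimuth = (177.6 + 180) mod 360 = 357.6 degrees

357.6 degrees


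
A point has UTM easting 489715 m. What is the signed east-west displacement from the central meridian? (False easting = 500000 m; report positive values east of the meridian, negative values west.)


displacement = 489715 - 500000 = -10285 m

-10285 m


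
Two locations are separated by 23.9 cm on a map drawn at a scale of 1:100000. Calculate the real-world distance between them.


ground = 23.9 cm * 100000 / 100 = 23900.0 m = 23.9 km

23.9 km


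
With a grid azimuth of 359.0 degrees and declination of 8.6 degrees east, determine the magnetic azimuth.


magnetic azimuth = grid azimuth - declination (east +ve)
mag_az = 359.0 - 8.6 = 350.4 degrees

350.4 degrees


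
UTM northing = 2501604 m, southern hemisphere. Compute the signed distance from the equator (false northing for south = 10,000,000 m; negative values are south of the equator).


For southern: actual = 2501604 - 10000000 = -7498396 m

-7498396 m


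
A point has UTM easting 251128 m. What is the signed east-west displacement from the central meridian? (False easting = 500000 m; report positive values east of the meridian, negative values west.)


displacement = 251128 - 500000 = -248872 m

-248872 m


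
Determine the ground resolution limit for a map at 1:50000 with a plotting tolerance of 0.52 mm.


ground = 0.52 mm * 50000 / 1000 = 26.0 m

26.0 m


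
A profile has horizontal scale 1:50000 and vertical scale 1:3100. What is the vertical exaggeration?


VE = horizontal_scale / vertical_scale = 50000 / 3100 ≈ 16.1

16.1x


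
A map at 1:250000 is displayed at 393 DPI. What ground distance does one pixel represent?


pixel_cm = 2.54 / 393 ≈ 0.006463 cm
ground = pixel_cm * 250000 / 100 = 2.54 * 250000 / (393 * 100) = 635000 / 39300 ≈ 16.16 m

16.16 m


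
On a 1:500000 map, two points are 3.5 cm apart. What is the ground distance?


ground = 3.5 cm * 500000 / 100 = 17500.0 m = 17.5 km

17.5 km


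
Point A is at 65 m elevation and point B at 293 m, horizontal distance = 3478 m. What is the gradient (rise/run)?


gradient = (293 - 65) / 3478 = 228 / 3478 = 0.0656

0.0656


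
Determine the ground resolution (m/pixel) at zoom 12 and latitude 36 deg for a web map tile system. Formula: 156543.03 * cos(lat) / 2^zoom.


res = 156543.03 * cos(36) / 2^12 = 156543.03 * 0.80901699 / 4096 = 30.92 m/pixel

30.92 m/pixel


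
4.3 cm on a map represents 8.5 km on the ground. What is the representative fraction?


ground = 8.5 km = 850000 cm; RF denominator = ground / map = 850000 / 4.3 ≈ 197674; RF = 1:197674

1:197674


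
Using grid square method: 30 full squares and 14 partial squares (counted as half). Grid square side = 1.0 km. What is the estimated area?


effective squares = 30 + 14 * 0.5 = 37.0
area = 37.0 * 1.0 = 37.0 km^2

37.0 km^2


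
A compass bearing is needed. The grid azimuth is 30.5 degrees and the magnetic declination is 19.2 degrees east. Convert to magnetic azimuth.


magnetic azimuth = grid azimuth - declination (east +ve)
mag_az = 30.5 - 19.2 = 11.3 degrees

11.3 degrees


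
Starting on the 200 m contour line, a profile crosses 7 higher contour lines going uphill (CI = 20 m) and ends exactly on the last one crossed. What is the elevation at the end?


elevation = 200 + 7 * 20 = 340 m

340 m


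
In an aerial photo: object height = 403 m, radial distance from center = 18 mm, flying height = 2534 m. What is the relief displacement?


d = h * r / H = 403 * 18 / 2534 = 2.86 mm

2.86 mm


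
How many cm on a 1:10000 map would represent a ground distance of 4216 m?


map_cm = 4216 * 100 / 10000 = 42.16 cm

42.16 cm


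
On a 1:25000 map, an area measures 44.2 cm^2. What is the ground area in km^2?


ground_area = 44.2 * (25000/100)^2 = 2762500.0 m^2 = 2.7625 km^2 ≈ 2.763 km^2

2.763 km^2


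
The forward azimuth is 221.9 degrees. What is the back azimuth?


back azimuth = (221.9 + 180) mod 360 = 41.9 degrees

41.9 degrees


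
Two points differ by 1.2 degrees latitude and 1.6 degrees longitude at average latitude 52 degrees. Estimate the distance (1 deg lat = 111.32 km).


dlat_km = 1.2 * 111.32 = 133.584
dlon_km = 1.6 * 111.32 * cos(52) ≈ 109.657
dist = sqrt(133.584^2 + 109.657^2) ≈ 172.8 km

172.8 km


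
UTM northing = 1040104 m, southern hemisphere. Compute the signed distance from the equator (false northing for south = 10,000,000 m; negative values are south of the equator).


For southern: actual = 1040104 - 10000000 = -8959896 m

-8959896 m


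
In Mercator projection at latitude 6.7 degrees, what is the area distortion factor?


area_distortion = 1/cos^2(6.7) = 1.014

1.014


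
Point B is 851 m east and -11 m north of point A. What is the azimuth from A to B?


az = atan2(851, -11) = 90.7 deg
adjusted to 0-360: 90.7 degrees

90.7 degrees


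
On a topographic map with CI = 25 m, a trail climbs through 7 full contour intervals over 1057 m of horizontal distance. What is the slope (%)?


elevation change = 7 * 25 = 175 m
slope = 175 / 1057 * 100 = 16.6%

16.6%


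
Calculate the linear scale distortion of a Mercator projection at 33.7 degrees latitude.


SF = 1 / cos(33.7) = 1 / 0.831954 = 1.202

1.202


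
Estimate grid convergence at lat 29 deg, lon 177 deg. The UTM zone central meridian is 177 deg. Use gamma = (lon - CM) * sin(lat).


gamma = (177 - 177) * sin(29) = 0 * 0.48481 = 0.0 degrees

0.0 degrees


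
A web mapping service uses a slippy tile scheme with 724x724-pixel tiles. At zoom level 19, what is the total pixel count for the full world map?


tiles per axis = 2^19 = 524288
total tiles = 524288^2 = 274877906944
pixels per axis = 524288 * 724 = 379584512
total pixels = 379584512^2 = 144084401750278144

144084401750278144 pixels


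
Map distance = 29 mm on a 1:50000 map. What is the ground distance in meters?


ground = 29 mm * 50000 / 1000 = 1450.0 m

1450.0 m


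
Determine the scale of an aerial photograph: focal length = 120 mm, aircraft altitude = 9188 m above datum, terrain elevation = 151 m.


scale = f / (H - h) = 120 mm / 9037 m = 120 / 9037000 = 1:75308

1:75308


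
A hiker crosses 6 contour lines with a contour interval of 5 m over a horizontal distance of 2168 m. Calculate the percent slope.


elevation change = 6 * 5 = 30 m
slope = 30 / 2168 * 100 = 1.4%

1.4%


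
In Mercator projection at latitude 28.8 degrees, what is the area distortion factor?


area_distortion = 1/cos^2(28.8) = 1.302

1.302


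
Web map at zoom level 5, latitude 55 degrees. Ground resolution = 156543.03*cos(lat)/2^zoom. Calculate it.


res = 156543.03 * cos(55) / 2^5 = 156543.03 * 0.57357644 / 32 = 2805.92 m/pixel

2805.92 m/pixel


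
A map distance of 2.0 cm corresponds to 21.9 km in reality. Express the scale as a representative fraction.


ground = 21.9 km = 2190000 cm; RF denominator = ground / map = 2190000 / 2.0 = 1095000; RF = 1:1095000

1:1095000


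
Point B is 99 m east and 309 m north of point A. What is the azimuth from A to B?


az = atan2(99, 309) = 17.8 deg
adjusted to 0-360: 17.8 degrees

17.8 degrees


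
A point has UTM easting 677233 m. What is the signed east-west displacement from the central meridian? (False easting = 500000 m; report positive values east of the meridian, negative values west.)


displacement = 677233 - 500000 = 177233 m

177233 m


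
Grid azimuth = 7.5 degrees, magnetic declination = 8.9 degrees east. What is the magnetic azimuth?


magnetic azimuth = grid azimuth - declination (east +ve)
mag_az = 7.5 - 8.9 = 358.6 degrees

358.6 degrees


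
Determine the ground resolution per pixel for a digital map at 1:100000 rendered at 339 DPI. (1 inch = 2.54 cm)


pixel_cm = 2.54 / 339 ≈ 0.007493 cm
ground = pixel_cm * 100000 / 100 = 2.54 * 100000 / (339 * 100) = 254000 / 33900 ≈ 7.49 m

7.49 m


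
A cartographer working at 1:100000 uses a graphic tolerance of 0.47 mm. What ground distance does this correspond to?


ground = 0.47 mm * 100000 / 1000 = 47.0 m

47.0 m


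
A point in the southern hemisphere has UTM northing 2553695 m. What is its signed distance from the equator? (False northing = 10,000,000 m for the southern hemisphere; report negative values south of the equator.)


For southern: actual = 2553695 - 10000000 = -7446305 m

-7446305 m


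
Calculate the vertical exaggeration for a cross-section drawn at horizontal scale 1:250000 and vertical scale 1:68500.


VE = horizontal_scale / vertical_scale = 250000 / 68500 ≈ 3.6

3.6x


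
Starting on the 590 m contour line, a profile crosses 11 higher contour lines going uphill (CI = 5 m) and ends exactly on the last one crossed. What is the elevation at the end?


elevation = 590 + 11 * 5 = 645 m

645 m


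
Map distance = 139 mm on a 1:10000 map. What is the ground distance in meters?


ground = 139 mm * 10000 / 1000 = 1390.0 m

1390.0 m


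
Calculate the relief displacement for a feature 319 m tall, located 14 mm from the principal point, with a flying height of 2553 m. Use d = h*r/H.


d = h * r / H = 319 * 14 / 2553 = 1.75 mm

1.75 mm


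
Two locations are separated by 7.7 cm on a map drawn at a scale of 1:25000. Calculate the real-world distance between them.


ground = 7.7 cm * 25000 / 100 = 1925.0 m = 1.925 km

1.925 km


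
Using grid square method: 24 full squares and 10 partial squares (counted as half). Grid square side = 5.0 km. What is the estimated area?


effective squares = 24 + 10 * 0.5 = 29.0
area = 29.0 * 25.0 = 725.0 km^2

725.0 km^2


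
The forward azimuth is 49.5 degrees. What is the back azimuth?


back azimuth = (49.5 + 180) mod 360 = 229.5 degrees

229.5 degrees


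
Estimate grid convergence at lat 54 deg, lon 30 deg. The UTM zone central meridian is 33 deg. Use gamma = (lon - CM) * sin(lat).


gamma = (30 - 33) * sin(54) = -3 * 0.809017 = -2.427 degrees

-2.427 degrees


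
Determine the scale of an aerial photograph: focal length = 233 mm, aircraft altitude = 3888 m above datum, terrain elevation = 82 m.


scale = f / (H - h) = 233 mm / 3806 m = 233 / 3806000 = 1:16335

1:16335


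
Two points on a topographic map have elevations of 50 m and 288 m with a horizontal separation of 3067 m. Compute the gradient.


gradient = (288 - 50) / 3067 = 238 / 3067 = 0.0776

0.0776


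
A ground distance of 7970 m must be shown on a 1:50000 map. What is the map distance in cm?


map_cm = 7970 * 100 / 50000 = 15.94 cm

15.94 cm


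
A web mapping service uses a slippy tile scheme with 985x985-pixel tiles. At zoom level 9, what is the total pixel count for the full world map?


tiles per axis = 2^9 = 512
total tiles = 512^2 = 262144
pixels per axis = 512 * 985 = 504320
total pixels = 504320^2 = 254338662400

254338662400 pixels


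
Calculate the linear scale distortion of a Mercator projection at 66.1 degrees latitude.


SF = 1 / cos(66.1) = 1 / 0.405142 = 2.468

2.468


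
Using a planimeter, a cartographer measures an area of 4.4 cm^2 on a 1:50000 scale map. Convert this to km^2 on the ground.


ground_area = 4.4 * (50000/100)^2 = 1100000.0 m^2 = 1.1 km^2

1.1 km^2


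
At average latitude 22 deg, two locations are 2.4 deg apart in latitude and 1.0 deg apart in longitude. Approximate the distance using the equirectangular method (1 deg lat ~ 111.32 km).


dlat_km = 2.4 * 111.32 = 267.168
dlon_km = 1.0 * 111.32 * cos(22) ≈ 103.214
dist = sqrt(267.168^2 + 103.214^2) ≈ 286.4 km

286.4 km


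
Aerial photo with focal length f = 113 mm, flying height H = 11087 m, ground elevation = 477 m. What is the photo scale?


scale = f / (H - h) = 113 mm / 10610 m = 113 / 10610000 = 1:93894

1:93894


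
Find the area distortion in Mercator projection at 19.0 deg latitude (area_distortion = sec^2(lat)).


area_distortion = 1/cos^2(19.0) = 1.119

1.119


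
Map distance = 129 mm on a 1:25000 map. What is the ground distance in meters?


ground = 129 mm * 25000 / 1000 = 3225.0 m

3225.0 m


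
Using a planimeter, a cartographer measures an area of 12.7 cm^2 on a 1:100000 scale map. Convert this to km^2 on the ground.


ground_area = 12.7 * (100000/100)^2 = 12700000.0 m^2 = 12.7 km^2

12.7 km^2


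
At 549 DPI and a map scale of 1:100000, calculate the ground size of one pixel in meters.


pixel_cm = 2.54 / 549 ≈ 0.004627 cm
ground = pixel_cm * 100000 / 100 = 2.54 * 100000 / (549 * 100) = 254000 / 54900 ≈ 4.63 m

4.63 m


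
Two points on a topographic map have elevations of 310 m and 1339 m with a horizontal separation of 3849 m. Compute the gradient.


gradient = (1339 - 310) / 3849 = 1029 / 3849 = 0.2673

0.2673


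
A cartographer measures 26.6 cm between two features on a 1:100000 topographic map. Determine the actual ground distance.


ground = 26.6 cm * 100000 / 100 = 26600.0 m = 26.6 km

26.6 km


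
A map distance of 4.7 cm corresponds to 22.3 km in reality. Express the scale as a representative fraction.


ground = 22.3 km = 2230000 cm; RF denominator = ground / map = 2230000 / 4.7 ≈ 474468; RF = 1:474468

1:474468


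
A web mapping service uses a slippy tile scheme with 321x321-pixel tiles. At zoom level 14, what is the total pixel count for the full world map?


tiles per axis = 2^14 = 16384
total tiles = 16384^2 = 268435456
pixels per axis = 16384 * 321 = 5259264
total pixels = 5259264^2 = 27659857821696

27659857821696 pixels


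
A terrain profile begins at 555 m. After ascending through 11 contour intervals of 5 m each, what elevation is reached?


elevation = 555 + 11 * 5 = 610 m

610 m


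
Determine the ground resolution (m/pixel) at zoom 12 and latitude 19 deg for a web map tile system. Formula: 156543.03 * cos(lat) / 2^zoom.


res = 156543.03 * cos(19) / 2^12 = 156543.03 * 0.94551858 / 4096 = 36.14 m/pixel

36.14 m/pixel


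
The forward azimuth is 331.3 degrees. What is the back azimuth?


back azimuth = (331.3 + 180) mod 360 = 151.3 degrees

151.3 degrees


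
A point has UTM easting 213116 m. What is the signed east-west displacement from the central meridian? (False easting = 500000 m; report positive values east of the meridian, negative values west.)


displacement = 213116 - 500000 = -286884 m

-286884 m


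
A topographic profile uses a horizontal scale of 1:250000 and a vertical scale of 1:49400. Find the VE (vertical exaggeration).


VE = horizontal_scale / vertical_scale = 250000 / 49400 ≈ 5.1

5.1x


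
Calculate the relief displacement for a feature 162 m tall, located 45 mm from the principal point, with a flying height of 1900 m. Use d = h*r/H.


d = h * r / H = 162 * 45 / 1900 = 3.84 mm

3.84 mm


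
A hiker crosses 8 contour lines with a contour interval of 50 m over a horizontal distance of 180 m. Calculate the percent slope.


elevation change = 8 * 50 = 400 m
slope = 400 / 180 * 100 = 222.2%

222.2%


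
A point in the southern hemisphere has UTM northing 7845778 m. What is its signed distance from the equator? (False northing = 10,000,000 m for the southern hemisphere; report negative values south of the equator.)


For southern: actual = 7845778 - 10000000 = -2154222 m

-2154222 m


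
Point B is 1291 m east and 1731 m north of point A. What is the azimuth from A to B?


az = atan2(1291, 1731) = 36.7 deg
adjusted to 0-360: 36.7 degrees

36.7 degrees


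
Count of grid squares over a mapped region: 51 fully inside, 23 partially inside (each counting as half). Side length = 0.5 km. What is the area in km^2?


effective squares = 51 + 23 * 0.5 = 62.5
area = 62.5 * 0.25 = 15.625 km^2

15.625 km^2


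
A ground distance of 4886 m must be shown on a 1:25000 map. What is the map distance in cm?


map_cm = 4886 * 100 / 25000 = 19.544 cm ≈ 19.54 cm

19.54 cm


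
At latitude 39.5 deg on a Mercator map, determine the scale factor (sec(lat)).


SF = 1 / cos(39.5) = 1 / 0.771625 = 1.296

1.296


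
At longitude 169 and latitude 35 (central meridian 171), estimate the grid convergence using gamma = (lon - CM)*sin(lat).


gamma = (169 - 171) * sin(35) = -2 * 0.573576 = -1.147 degrees

-1.147 degrees


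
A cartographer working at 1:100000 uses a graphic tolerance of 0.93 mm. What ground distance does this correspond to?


ground = 0.93 mm * 100000 / 1000 = 93.0 m

93.0 m


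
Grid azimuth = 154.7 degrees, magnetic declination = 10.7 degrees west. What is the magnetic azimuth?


magnetic azimuth = grid azimuth - declination (east +ve)
mag_az = 154.7 - -10.7 = 165.4 degrees

165.4 degrees


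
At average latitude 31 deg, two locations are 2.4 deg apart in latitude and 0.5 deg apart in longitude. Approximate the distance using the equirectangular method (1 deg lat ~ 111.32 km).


dlat_km = 2.4 * 111.32 = 267.168
dlon_km = 0.5 * 111.32 * cos(31) ≈ 47.71
dist = sqrt(267.168^2 + 47.71^2) ≈ 271.4 km

271.4 km


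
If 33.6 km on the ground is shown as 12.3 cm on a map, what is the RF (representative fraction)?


ground = 33.6 km = 3360000 cm; RF denominator = ground / map = 3360000 / 12.3 ≈ 273171; RF = 1:273171

1:273171


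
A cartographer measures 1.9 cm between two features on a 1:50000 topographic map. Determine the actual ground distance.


ground = 1.9 cm * 50000 / 100 = 950.0 m

950.0 m


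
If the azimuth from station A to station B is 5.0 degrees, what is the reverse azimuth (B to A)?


back azimuth = (5.0 + 180) mod 360 = 185.0 degrees

185.0 degrees


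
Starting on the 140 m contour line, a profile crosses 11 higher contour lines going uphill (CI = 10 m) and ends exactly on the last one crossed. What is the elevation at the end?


elevation = 140 + 11 * 10 = 250 m

250 m


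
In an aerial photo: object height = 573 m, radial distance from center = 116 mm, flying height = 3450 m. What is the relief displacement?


d = h * r / H = 573 * 116 / 3450 = 19.27 mm

19.27 mm


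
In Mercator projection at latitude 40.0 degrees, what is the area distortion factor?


area_distortion = 1/cos^2(40.0) = 1.704

1.704


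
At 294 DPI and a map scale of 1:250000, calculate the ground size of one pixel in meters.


pixel_cm = 2.54 / 294 ≈ 0.008639 cm
ground = pixel_cm * 250000 / 100 = 2.54 * 250000 / (294 * 100) = 635000 / 29400 ≈ 21.6 m

21.6 m


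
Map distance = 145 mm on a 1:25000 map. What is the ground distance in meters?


ground = 145 mm * 25000 / 1000 = 3625.0 m

3625.0 m


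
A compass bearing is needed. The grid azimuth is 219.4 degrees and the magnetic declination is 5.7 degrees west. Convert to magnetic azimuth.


magnetic azimuth = grid azimuth - declination (east +ve)
mag_az = 219.4 - -5.7 = 225.1 degrees

225.1 degrees


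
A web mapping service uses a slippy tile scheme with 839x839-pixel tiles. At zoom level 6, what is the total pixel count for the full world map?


tiles per axis = 2^6 = 64
total tiles = 64^2 = 4096
pixels per axis = 64 * 839 = 53696
total pixels = 53696^2 = 2883260416

2883260416 pixels


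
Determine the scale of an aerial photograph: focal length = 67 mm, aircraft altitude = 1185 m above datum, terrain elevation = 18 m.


scale = f / (H - h) = 67 mm / 1167 m = 67 / 1167000 = 1:17418

1:17418


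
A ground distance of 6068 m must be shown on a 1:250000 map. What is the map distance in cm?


map_cm = 6068 * 100 / 250000 = 2.4272 cm ≈ 2.43 cm

2.43 cm


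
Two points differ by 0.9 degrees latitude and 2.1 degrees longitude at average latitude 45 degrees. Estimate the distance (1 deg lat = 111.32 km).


dlat_km = 0.9 * 111.32 = 100.188
dlon_km = 2.1 * 111.32 * cos(45) ≈ 165.302
dist = sqrt(100.188^2 + 165.302^2) ≈ 193.3 km

193.3 km


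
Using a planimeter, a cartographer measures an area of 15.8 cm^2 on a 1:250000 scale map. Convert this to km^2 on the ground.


ground_area = 15.8 * (250000/100)^2 = 98750000.0 m^2 = 98.75 km^2

98.75 km^2
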